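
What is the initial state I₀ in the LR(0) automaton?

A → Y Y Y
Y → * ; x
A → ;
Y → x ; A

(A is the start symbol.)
First, augment the grammar with A' → A
I₀ = CLOSURE({ [A' → . A] }):
  [A' → . A] has the dot before A: add [A → . Y Y Y], [A → . ;]
  [A → . Y Y Y] has the dot before Y: add [Y → . * ; x], [Y → . x ; A]
No further items can be added.

I₀ = { [A → . ;], [A → . Y Y Y], [A' → . A], [Y → . * ; x], [Y → . x ; A] }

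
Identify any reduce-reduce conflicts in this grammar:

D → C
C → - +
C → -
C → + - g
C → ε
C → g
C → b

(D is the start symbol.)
No reduce-reduce conflicts

A reduce-reduce conflict occurs when an LR(0) state has two complete items [A → α .] and [B → β .] — both call for a reduction, and with no lookahead the parser cannot choose between them.

Augment with D' → D and build the canonical LR(0) collection (I0 = CLOSURE({[D' → . D]}), then GOTO on every symbol after a dot until no new states appear). It has 10 states:
  I0: { [C → . + - g], [C → . - +], [C → . -], [C → . b], [C → . g], [C → .], [D → . C], [D' → . D] }  — shift, reduce
  I1: { [C → + . - g] }  — shift
  I2: { [C → - . +], [C → - .] }  — shift, reduce
  I3: { [D → C .] }  — reduce
  I4: { [D' → D .] }  — accept
  I5: { [C → b .] }  — reduce
  I6: { [C → g .] }  — reduce
  I7: { [C → - + .] }  — reduce
  I8: { [C → + - . g] }  — shift
  I9: { [C → + - g .] }  — reduce

No state contains more than one complete item.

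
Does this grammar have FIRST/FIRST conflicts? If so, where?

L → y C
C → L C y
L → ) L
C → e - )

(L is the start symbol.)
FIRST sets of the non-terminals at (or reachable through a nullable prefix from) the front of some alternative:
  FIRST(L) = { ')', 'y' }

Productions for L:
  L → y C: FIRST = { 'y' }
  L → ) L: FIRST = { ')' }
Productions for C:
  C → L C y: FIRST = { ')', 'y' }
  C → e - ): FIRST = { 'e' }

All alternatives of each non-terminal have pairwise disjoint FIRST sets.

Answer: No FIRST/FIRST conflicts.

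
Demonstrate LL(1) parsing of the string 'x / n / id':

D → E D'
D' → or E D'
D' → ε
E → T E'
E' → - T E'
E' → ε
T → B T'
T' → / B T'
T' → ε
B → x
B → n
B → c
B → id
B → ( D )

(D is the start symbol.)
Stack is shown with the top on the left.

Stack           Input         Action
------------------------------------
D $             x / n / id $  output D → E D'
E D' $          x / n / id $  output E → T E'
T E' D' $       x / n / id $  output T → B T'
B T' E' D' $    x / n / id $  output B → x
x T' E' D' $    x / n / id $  match 'x'
T' E' D' $      / n / id $    output T' → / B T'
/ B T' E' D' $  / n / id $    match '/'
B T' E' D' $    n / id $      output B → n
n T' E' D' $    n / id $      match 'n'
T' E' D' $      / id $        output T' → / B T'
/ B T' E' D' $  / id $        match '/'
B T' E' D' $    id $          output B → id
id T' E' D' $   id $          match 'id'
T' E' D' $      $             output T' → ε
E' D' $         $             output E' → ε
D' $            $             output D' → ε
$               $             accept

The string is accepted.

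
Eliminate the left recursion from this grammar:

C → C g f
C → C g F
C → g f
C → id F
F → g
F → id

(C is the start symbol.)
C → g f C'
C → id F C'
C' → g f C'
C' → g F C'
C' → ε
F → g
F → id

C is directly left-recursive. The standard transformation for
  A → A α₁ | ... | A α_m | β₁ | ... | β_n
is
  A  → β₁ A' | ... | β_n A'
  A' → α₁ A' | ... | α_m A' | ε

C → g f becomes C → g f C'
C → id F becomes C → id F C'
C → C g f becomes C' → g f C'
C → C g F becomes C' → g F C'
Add C' → ε

Productions for other non-terminals are unchanged:
  F → g
  F → id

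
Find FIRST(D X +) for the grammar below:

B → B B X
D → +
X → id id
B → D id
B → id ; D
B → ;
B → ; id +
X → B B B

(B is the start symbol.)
FIRST sets of the non-terminals involved (from the grammar, by fixed-point iteration):
  FIRST(D) = { '+' }

To compute FIRST(D X +), process the symbols left to right:
Symbol D is a non-terminal. Add FIRST(D) \ {ε} = { '+' }
D is not nullable (ε ∉ FIRST(D)), so stop here.
FIRST(D X +) = { '+' }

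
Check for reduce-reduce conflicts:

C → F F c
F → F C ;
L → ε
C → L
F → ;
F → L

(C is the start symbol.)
Yes — I4: [C → L .] vs [F → L .]

A reduce-reduce conflict occurs when an LR(0) state has two complete items [A → α .] and [B → β .] — both call for a reduction, and with no lookahead the parser cannot choose between them.

Augment with C' → C and build the canonical LR(0) collection (I0 = CLOSURE({[C' → . C]}), then GOTO on every symbol after a dot until no new states appear). It has 9 states:
  I0: { [C → . F F c], [C → . L], [C' → . C], [F → . ;], [F → . F C ;], [F → . L], [L → .] }  — shift, reduce
  I1: { [F → ; .] }  — reduce
  I2: { [C' → C .] }  — accept
  I3: { [C → . F F c], [C → . L], [C → F . F c], [F → . ;], [F → . F C ;], [F → . L], [F → F . C ;], [L → .] }  — shift, reduce
  I4: { [C → L .], [F → L .] }  — 2 reduces
  I5: { [F → F C . ;] }  — shift
  I6: { [C → . F F c], [C → . L], [C → F . F c], [C → F F . c], [F → . ;], [F → . F C ;], [F → . L], [F → F . C ;], [L → .] }  — shift, reduce
  I7: { [C → F F c .] }  — reduce
  I8: { [F → F C ; .] }  — reduce

I4 contains complete items [C → L .], [F → L .] — reduce-reduce conflict.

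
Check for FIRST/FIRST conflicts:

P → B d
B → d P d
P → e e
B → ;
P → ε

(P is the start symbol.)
No FIRST/FIRST conflicts.

A FIRST/FIRST conflict occurs when two productions N → α and N → β for the same non-terminal have FIRST(α) ∩ FIRST(β) ≠ ∅ (with ε ∈ FIRST of a nullable right-hand side, so two nullable alternatives also conflict).

FIRST sets of the non-terminals at (or reachable through a nullable prefix from) the front of some alternative:
  FIRST(B) = { ';', 'd' }

Productions for P:
  P → B d: FIRST = { ';', 'd' }
  P → e e: FIRST = { 'e' }
  P → ε: FIRST = { ε }
Productions for B:
  B → d P d: FIRST = { 'd' }
  B → ;: FIRST = { ';' }

All alternatives of each non-terminal have pairwise disjoint FIRST sets.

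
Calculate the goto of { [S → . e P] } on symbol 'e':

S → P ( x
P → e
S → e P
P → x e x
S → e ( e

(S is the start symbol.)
GOTO(I, 'e') = CLOSURE({ [A → αX.β] : [A → α.Xβ] ∈ I, X = 'e' })

Items with dot before 'e', with the dot advanced:
  [S → . e P] → [S → e . P]
Closure of the advanced items:
  [S → e . P] has the dot before P: add [P → . e], [P → . x e x]

GOTO = { [P → . e], [P → . x e x], [S → e . P] }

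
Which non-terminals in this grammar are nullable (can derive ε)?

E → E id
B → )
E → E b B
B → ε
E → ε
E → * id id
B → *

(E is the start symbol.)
ε-productions: B → ε, E → ε
So B, E are immediately nullable.
Every non-terminal is now nullable.
Nullable = { 'B', 'E' }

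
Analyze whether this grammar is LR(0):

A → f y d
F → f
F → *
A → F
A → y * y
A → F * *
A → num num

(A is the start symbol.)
Augment with A' → A and build the canonical LR(0) collection (I0 = CLOSURE({[A' → . A]}), then GOTO on every symbol after a dot until no new states appear). It has 14 states:
  I0: { [A → . F * *], [A → . F], [A → . f y d], [A → . num num], [A → . y * y], [A' → . A], [F → . *], [F → . f] }  — shift
  I1: { [F → * .] }  — reduce
  I2: { [A' → A .] }  — accept
  I3: { [A → F . * *], [A → F .] }  — shift, reduce
  I4: { [A → f . y d], [F → f .] }  — shift, reduce
  I5: { [A → num . num] }  — shift
  I6: { [A → y . * y] }  — shift
  I7: { [A → y * . y] }  — shift
  I8: { [A → y * y .] }  — reduce
  I9: { [A → num num .] }  — reduce
  I10: { [A → f y . d] }  — shift
  I11: { [A → f y d .] }  — reduce
  I12: { [A → F * . *] }  — shift
  I13: { [A → F * * .] }  — reduce

Conflict in state I3:
  Shift-reduce conflict between [A → F .] and [A → F . * *]
So the grammar is NOT LR(0).

Answer: No. Shift-reduce conflict between [A → F .] and [A → F . * *]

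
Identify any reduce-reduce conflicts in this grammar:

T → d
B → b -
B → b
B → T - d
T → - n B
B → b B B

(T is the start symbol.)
A reduce-reduce conflict occurs when an LR(0) state has two complete items [A → α .] and [B → β .] — both call for a reduction, and with no lookahead the parser cannot choose between them.

Augment with T' → T and build the canonical LR(0) collection (I0 = CLOSURE({[T' → . T]}), then GOTO on every symbol after a dot until no new states appear). It has 13 states:
  I0: { [T → . - n B], [T → . d], [T' → . T] }  — shift
  I1: { [T → - . n B] }  — shift
  I2: { [T' → T .] }  — accept
  I3: { [T → d .] }  — reduce
  I4: { [B → . T - d], [B → . b -], [B → . b B B], [B → . b], [T → - n . B], [T → . - n B], [T → . d] }  — shift
  I5: { [T → - n B .] }  — reduce
  I6: { [B → T . - d] }  — shift
  I7: { [B → . T - d], [B → . b -], [B → . b B B], [B → . b], [B → b . -], [B → b . B B], [B → b .], [T → . - n B], [T → . d] }  — shift, reduce
  I8: { [B → b - .], [T → - . n B] }  — shift, reduce
  I9: { [B → . T - d], [B → . b -], [B → . b B B], [B → . b], [B → b B . B], [T → . - n B], [T → . d] }  — shift
  I10: { [B → b B B .] }  — reduce
  I11: { [B → T - . d] }  — shift
  I12: { [B → T - d .] }  — reduce

No state contains more than one complete item.

Answer: No reduce-reduce conflicts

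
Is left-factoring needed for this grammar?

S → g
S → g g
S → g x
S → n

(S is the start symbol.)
Left-factoring is needed when two productions for the same non-terminal
share a common prefix on the right-hand side.

Productions for S:
  S → g
  S → g g
  S → g x
  S → n

Found common prefix 'g' in productions for S

Answer: Yes, S has productions with common prefix 'g'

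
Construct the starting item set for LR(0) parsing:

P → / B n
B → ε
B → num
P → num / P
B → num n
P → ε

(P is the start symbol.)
First, augment the grammar with P' → P
I₀ = CLOSURE({ [P' → . P] }):
  [P' → . P] has the dot before P: add [P → . / B n], [P → . num / P], [P → .]
No further items can be added.

I₀ = { [P → . / B n], [P → . num / P], [P → .], [P' → . P] }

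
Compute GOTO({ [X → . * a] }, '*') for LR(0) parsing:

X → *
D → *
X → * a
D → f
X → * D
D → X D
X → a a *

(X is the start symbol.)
GOTO(I, '*') = CLOSURE({ [A → αX.β] : [A → α.Xβ] ∈ I, X = '*' })

Items with dot before '*', with the dot advanced:
  [X → . * a] → [X → * . a]
Closure adds nothing (no advanced item has the dot before a non-terminal).

GOTO = { [X → * . a] }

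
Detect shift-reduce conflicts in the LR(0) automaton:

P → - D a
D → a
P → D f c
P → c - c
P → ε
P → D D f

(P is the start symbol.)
Yes — I0: [P → .] vs [D → . a]

A shift-reduce conflict occurs when an LR(0) state has both:
  - a complete (reduce) item [A → α .] (dot at the end), and
  - a shift item [B → β . c γ] (dot before a terminal).

Augment with P' → P and build the canonical LR(0) collection (I0 = CLOSURE({[P' → . P]}), then GOTO on every symbol after a dot until no new states appear). It has 14 states:
  I0: { [D → . a], [P → . - D a], [P → . D D f], [P → . D f c], [P → . c - c], [P → .], [P' → . P] }  — shift, reduce
  I1: { [D → . a], [P → - . D a] }  — shift
  I2: { [D → . a], [P → D . D f], [P → D . f c] }  — shift
  I3: { [P' → P .] }  — accept
  I4: { [D → a .] }  — reduce
  I5: { [P → c . - c] }  — shift
  I6: { [P → c - . c] }  — shift
  I7: { [P → c - c .] }  — reduce
  I8: { [P → D D . f] }  — shift
  I9: { [P → D f . c] }  — shift
  I10: { [P → D f c .] }  — reduce
  I11: { [P → D D f .] }  — reduce
  I12: { [P → - D . a] }  — shift
  I13: { [P → - D a .] }  — reduce

I0 contains reduce item [P → .] and shift items [D → . a], [P → . - D a], [P → . c - c] — shift-reduce conflict.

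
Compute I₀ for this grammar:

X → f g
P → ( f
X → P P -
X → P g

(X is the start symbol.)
{ [P → . ( f], [X → . P P -], [X → . P g], [X → . f g], [X' → . X] }

First, augment the grammar with X' → X
I₀ = CLOSURE({ [X' → . X] }):
  [X' → . X] has the dot before X: add [X → . f g], [X → . P P -], [X → . P g]
  [X → . P P -] has the dot before P: add [P → . ( f]
No further items can be added.

I₀ = { [P → . ( f], [X → . P P -], [X → . P g], [X → . f g], [X' → . X] }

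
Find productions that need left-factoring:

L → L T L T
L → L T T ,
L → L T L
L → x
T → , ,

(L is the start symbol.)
Left-factoring is needed when two productions for the same non-terminal
share a common prefix on the right-hand side.

Productions for L:
  L → L T L T
  L → L T T ,
  L → L T L
  L → x

Found common prefix 'L T' in productions for L

Answer: Yes, L has productions with common prefix 'L T'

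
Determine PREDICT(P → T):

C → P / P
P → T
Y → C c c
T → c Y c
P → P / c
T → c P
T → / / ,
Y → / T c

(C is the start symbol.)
{ '/', 'c' }

PREDICT(P → T) = (FIRST(RHS) \ {ε}) ∪ (FOLLOW(P) if ε ∈ FIRST(RHS), i.e. RHS ⇒* ε)
FIRST(T) = { '/', 'c' }
FIRST(T) = { '/', 'c' }
ε ∉ FIRST(T), so FOLLOW(P) is not added.
PREDICT(P → T) = { '/', 'c' }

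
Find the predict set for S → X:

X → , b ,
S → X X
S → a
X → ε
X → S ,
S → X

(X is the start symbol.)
PREDICT(S → X) = (FIRST(RHS) \ {ε}) ∪ (FOLLOW(S) if ε ∈ FIRST(RHS), i.e. RHS ⇒* ε)
FIRST(X) = { ',', 'a', ε }
FIRST(X) = { ',', 'a', ε }
ε ∈ FIRST(X) (the right-hand side is nullable), so add FOLLOW(S) = { ',' }
PREDICT(S → X) = { ',', 'a' }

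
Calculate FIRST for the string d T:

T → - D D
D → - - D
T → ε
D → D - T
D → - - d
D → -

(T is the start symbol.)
To compute FIRST(d T), process the symbols left to right:
Symbol d is a terminal. Add 'd' and stop.
FIRST(d T) = { 'd' }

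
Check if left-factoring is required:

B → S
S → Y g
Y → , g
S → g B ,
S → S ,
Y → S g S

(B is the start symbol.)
Left-factoring is needed when two productions for the same non-terminal
share a common prefix on the right-hand side.

Productions for S:
  S → Y g
  S → g B ,
  S → S ,
Productions for Y:
  Y → , g
  Y → S g S

No common prefixes found.

Answer: No, left-factoring is not needed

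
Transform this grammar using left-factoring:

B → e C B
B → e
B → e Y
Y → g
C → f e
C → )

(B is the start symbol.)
B → e B'
B' → C B
B' → ε
B' → Y
Y → g
C → f e
C → )

Left-factoring transforms A → αβ₁ | αβ₂ into A → αA' and A' → β₁ | β₂
(α is the longest common prefix among the alternatives). Repeat until
no nonterminal has two alternatives with a common prefix.

Round 1: B has alternatives sharing prefix 'e'. Introduce B': B → e B'
  Add: B' → C B
  Add: B' → ε
  Add: B' → Y

No remaining common prefixes — done.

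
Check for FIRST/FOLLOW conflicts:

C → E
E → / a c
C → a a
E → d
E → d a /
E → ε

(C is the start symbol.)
Nullable non-terminals: C, E.
FIRST sets used below: FIRST(E) = { '/', 'd', ε }

C: nullable alternative(s) C → E; FOLLOW(C) = { $ }
  C → E: FIRST \ {ε} = { '/', 'd' } — this is the only nullable alternative, skip
  C → a a: FIRST \ {ε} = { 'a' } — disjoint from FOLLOW(C)

E: nullable alternative(s) E → ε; FOLLOW(E) = { $ }
  E → / a c: FIRST \ {ε} = { '/' } — disjoint from FOLLOW(E)
  E → d: FIRST \ {ε} = { 'd' } — disjoint from FOLLOW(E)
  E → d a /: FIRST \ {ε} = { 'd' } — disjoint from FOLLOW(E)
  E → ε: FIRST \ {ε} = { } — this is the only nullable alternative, skip

No FIRST/FOLLOW conflicts found.

Answer: No FIRST/FOLLOW conflicts.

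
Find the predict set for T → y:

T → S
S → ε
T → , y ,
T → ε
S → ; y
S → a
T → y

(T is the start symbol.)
{ 'y' }

PREDICT(T → y) = (FIRST(RHS) \ {ε}) ∪ (FOLLOW(T) if ε ∈ FIRST(RHS), i.e. RHS ⇒* ε)
FIRST(y) = { 'y' }
ε ∉ FIRST(y), so FOLLOW(T) is not added.
PREDICT(T → y) = { 'y' }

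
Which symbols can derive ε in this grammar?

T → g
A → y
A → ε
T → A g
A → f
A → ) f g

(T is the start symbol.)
{ 'A' }

A non-terminal is nullable if it can derive ε (the empty string): either it has an ε-production, or it has a production whose right-hand side consists entirely of nullable non-terminals.

ε-productions: A → ε
So A is immediately nullable.
No further non-terminal can be added: every production for the remaining non-terminals contains a terminal or a non-nullable non-terminal.
Nullable = { 'A' }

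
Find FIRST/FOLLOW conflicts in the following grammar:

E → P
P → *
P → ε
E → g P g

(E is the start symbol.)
A FIRST/FOLLOW conflict occurs when a non-terminal N has a nullable alternative N → β (β ⇒* ε) and another alternative N → α with FIRST(α) ∩ FOLLOW(N) ≠ ∅: on such a lookahead the parser cannot decide between expanding α and letting N vanish via β.

Nullable non-terminals: E, P.
FIRST sets used below: FIRST(P) = { '*', ε }

E: nullable alternative(s) E → P; FOLLOW(E) = { $ }
  E → P: FIRST \ {ε} = { '*' } — this is the only nullable alternative, skip
  E → g P g: FIRST \ {ε} = { 'g' } — disjoint from FOLLOW(E)

P: nullable alternative(s) P → ε; FOLLOW(P) = { $, 'g' }
  P → *: FIRST \ {ε} = { '*' } — disjoint from FOLLOW(P)
  P → ε: FIRST \ {ε} = { } — this is the only nullable alternative, skip

No FIRST/FOLLOW conflicts found.

Answer: No FIRST/FOLLOW conflicts.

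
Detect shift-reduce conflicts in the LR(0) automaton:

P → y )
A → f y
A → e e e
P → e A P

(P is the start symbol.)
A shift-reduce conflict occurs when an LR(0) state has both:
  - a complete (reduce) item [A → α .] (dot at the end), and
  - a shift item [B → β . c γ] (dot before a terminal).

Augment with P' → P and build the canonical LR(0) collection (I0 = CLOSURE({[P' → . P]}), then GOTO on every symbol after a dot until no new states appear). It has 12 states:
  I0: { [P → . e A P], [P → . y )], [P' → . P] }  — shift
  I1: { [P' → P .] }  — accept
  I2: { [A → . e e e], [A → . f y], [P → e . A P] }  — shift
  I3: { [P → y . )] }  — shift
  I4: { [P → y ) .] }  — reduce
  I5: { [P → . e A P], [P → . y )], [P → e A . P] }  — shift
  I6: { [A → e . e e] }  — shift
  I7: { [A → f . y] }  — shift
  I8: { [A → f y .] }  — reduce
  I9: { [A → e e . e] }  — shift
  I10: { [A → e e e .] }  — reduce
  I11: { [P → e A P .] }  — reduce

No state contains both a complete item and a shift item.

Answer: No shift-reduce conflicts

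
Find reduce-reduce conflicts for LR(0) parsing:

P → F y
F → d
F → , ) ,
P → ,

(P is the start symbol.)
No reduce-reduce conflicts

Augment with P' → P and build the canonical LR(0) collection (I0 = CLOSURE({[P' → . P]}), then GOTO on every symbol after a dot until no new states appear). It has 8 states:
  I0: { [F → . , ) ,], [F → . d], [P → . ,], [P → . F y], [P' → . P] }  — shift
  I1: { [F → , . ) ,], [P → , .] }  — shift, reduce
  I2: { [P → F . y] }  — shift
  I3: { [P' → P .] }  — accept
  I4: { [F → d .] }  — reduce
  I5: { [P → F y .] }  — reduce
  I6: { [F → , ) . ,] }  — shift
  I7: { [F → , ) , .] }  — reduce

No state contains more than one complete item.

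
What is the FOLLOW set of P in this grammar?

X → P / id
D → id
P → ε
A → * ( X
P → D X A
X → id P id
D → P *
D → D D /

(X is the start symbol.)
{ '*', '/', 'id' }

In X → P / id: P is followed by '/' id, add FIRST('/' id) \ {ε} = { '/' }
In X → id P id: P is followed by id, add FIRST(id) \ {ε} = { 'id' }
In D → P *: P is followed by '*', add FIRST('*') \ {ε} = { '*' }

Taking the union: FOLLOW(P) = { '*', '/', 'id' }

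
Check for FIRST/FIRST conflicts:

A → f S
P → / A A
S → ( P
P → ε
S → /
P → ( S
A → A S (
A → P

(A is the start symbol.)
Yes. A → f S / A → A S '(' on { 'f' }; A → A S '(' / A → P on { '(', '/' }

A FIRST/FIRST conflict occurs when two productions N → α and N → β for the same non-terminal have FIRST(α) ∩ FIRST(β) ≠ ∅ (with ε ∈ FIRST of a nullable right-hand side, so two nullable alternatives also conflict).

FIRST sets of the non-terminals at (or reachable through a nullable prefix from) the front of some alternative:
  FIRST(A) = { '(', '/', 'f', ε }
  FIRST(S) = { '(', '/' }
  FIRST(P) = { '(', '/', ε }

Productions for A:
  A → f S: FIRST = { 'f' }
  A → A S (: FIRST = { '(', '/', 'f' }
  A → P: FIRST = { '(', '/', ε }
Productions for P:
  P → / A A: FIRST = { '/' }
  P → ε: FIRST = { ε }
  P → ( S: FIRST = { '(' }
Productions for S:
  S → ( P: FIRST = { '(' }
  S → /: FIRST = { '/' }

Conflict for A: A → f S and A → A S (
  Overlap: { 'f' }
Conflict for A: A → A S ( and A → P
  Overlap: { '(', '/' }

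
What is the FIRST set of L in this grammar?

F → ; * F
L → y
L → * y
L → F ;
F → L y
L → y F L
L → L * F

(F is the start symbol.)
To compute FIRST(L), examine every production with L on the left-hand side, reading each right-hand side left to right until a non-nullable symbol is reached.

FIRST sets of the other non-terminals involved (by the same procedure, iterated to a fixed point):
  FIRST(F) = { '*', ';', 'y' }

From L → y:
  - y is a terminal: add 'y' and stop
From L → * y:
  - '*' is a terminal: add '*' and stop
From L → F ;:
  - F is a non-terminal: add FIRST(F) \ {ε} = { '*', ';', 'y' }
    F is not nullable, so stop
From L → y F L:
  - y is a terminal: add 'y' and stop
From L → L * F:
  - L is the symbol being defined: contributes nothing new
    L is not nullable, so stop

Collecting: FIRST(L) = { '*', ';', 'y' }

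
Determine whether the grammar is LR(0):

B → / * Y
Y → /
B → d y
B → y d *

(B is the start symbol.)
Augment with B' → B and build the canonical LR(0) collection (I0 = CLOSURE({[B' → . B]}), then GOTO on every symbol after a dot until no new states appear). It has 11 states:
  I0: { [B → . / * Y], [B → . d y], [B → . y d *], [B' → . B] }  — shift
  I1: { [B → / . * Y] }  — shift
  I2: { [B' → B .] }  — accept
  I3: { [B → d . y] }  — shift
  I4: { [B → y . d *] }  — shift
  I5: { [B → y d . *] }  — shift
  I6: { [B → y d * .] }  — reduce
  I7: { [B → d y .] }  — reduce
  I8: { [B → / * . Y], [Y → . /] }  — shift
  I9: { [Y → / .] }  — reduce
  I10: { [B → / * Y .] }  — reduce

Every state is either a pure shift/goto state or contains exactly one complete item and nothing to shift — no conflicts. The grammar is LR(0).

Answer: Yes, the grammar is LR(0)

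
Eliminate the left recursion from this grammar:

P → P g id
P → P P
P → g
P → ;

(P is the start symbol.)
P is directly left-recursive. The standard transformation for
  A → A α₁ | ... | A α_m | β₁ | ... | β_n
is
  A  → β₁ A' | ... | β_n A'
  A' → α₁ A' | ... | α_m A' | ε

P → g becomes P → g P'
P → ; becomes P → ; P'
P → P g id becomes P' → g id P'
P → P P becomes P' → P P'
Add P' → ε

Resulting grammar:
P → g P'
P → ; P'
P' → g id P'
P' → P P'
P' → ε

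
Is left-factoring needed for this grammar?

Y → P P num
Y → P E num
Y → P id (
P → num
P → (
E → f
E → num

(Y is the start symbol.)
Yes, Y has productions with common prefix 'P'

Left-factoring is needed when two productions for the same non-terminal
share a common prefix on the right-hand side.

Productions for Y:
  Y → P P num
  Y → P E num
  Y → P id (
Productions for P:
  P → num
  P → (
Productions for E:
  E → f
  E → num

Found common prefix 'P' in productions for Y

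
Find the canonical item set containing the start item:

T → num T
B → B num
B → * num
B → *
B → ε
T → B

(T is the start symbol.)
First, augment the grammar with T' → T
I₀ = CLOSURE({ [T' → . T] }):
  [T' → . T] has the dot before T: add [T → . num T], [T → . B]
  [T → . B] has the dot before B: add [B → . B num], [B → . * num], [B → . *], [B → .]
No further items can be added.

I₀ = { [B → . * num], [B → . *], [B → . B num], [B → .], [T → . B], [T → . num T], [T' → . T] }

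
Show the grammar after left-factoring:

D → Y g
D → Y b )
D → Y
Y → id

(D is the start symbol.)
D → Y D'
D' → g
D' → b )
D' → ε
Y → id

Left-factoring transforms A → αβ₁ | αβ₂ into A → αA' and A' → β₁ | β₂
(α is the longest common prefix among the alternatives). Repeat until
no nonterminal has two alternatives with a common prefix.

Round 1: D has alternatives sharing prefix 'Y'. Introduce D': D → Y D'
  Add: D' → g
  Add: D' → b )
  Add: D' → ε

No remaining common prefixes — done.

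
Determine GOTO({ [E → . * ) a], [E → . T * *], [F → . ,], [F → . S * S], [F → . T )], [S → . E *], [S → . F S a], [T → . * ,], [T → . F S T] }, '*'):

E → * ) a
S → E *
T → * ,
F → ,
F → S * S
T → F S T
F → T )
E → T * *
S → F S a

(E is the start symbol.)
GOTO(I, '*') = CLOSURE({ [A → αX.β] : [A → α.Xβ] ∈ I, X = '*' })

Items with dot before '*', with the dot advanced:
  [E → . * ) a] → [E → * . ) a]
  [T → . * ,] → [T → * . ,]
Closure adds nothing (no advanced item has the dot before a non-terminal).

GOTO = { [E → * . ) a], [T → * . ,] }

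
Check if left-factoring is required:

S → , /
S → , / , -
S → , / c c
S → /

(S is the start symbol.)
Yes, S has productions with common prefix ', /'

Left-factoring is needed when two productions for the same non-terminal
share a common prefix on the right-hand side.

Productions for S:
  S → , /
  S → , / , -
  S → , / c c
  S → /

Found common prefix ', /' in productions for S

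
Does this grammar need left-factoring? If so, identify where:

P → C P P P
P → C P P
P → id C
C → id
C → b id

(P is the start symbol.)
Yes, P has productions with common prefix 'C P P'

Left-factoring is needed when two productions for the same non-terminal
share a common prefix on the right-hand side.

Productions for P:
  P → C P P P
  P → C P P
  P → id C
Productions for C:
  C → id
  C → b id

Found common prefix 'C P P' in productions for P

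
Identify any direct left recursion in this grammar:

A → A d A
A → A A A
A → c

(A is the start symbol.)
A → A d A: LEFT RECURSIVE (starts with A)
A → A A A: LEFT RECURSIVE (starts with A)
A → c: starts with c

The grammar has direct left recursion on: A.

Answer: Yes, A is left-recursive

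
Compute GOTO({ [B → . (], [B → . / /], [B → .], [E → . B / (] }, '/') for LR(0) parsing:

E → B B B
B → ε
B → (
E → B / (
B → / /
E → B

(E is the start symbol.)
{ [B → / . /] }

GOTO(I, '/') = CLOSURE({ [A → αX.β] : [A → α.Xβ] ∈ I, X = '/' })

Items with dot before '/', with the dot advanced:
  [B → . / /] → [B → / . /]
Closure adds nothing (no advanced item has the dot before a non-terminal).

GOTO = { [B → / . /] }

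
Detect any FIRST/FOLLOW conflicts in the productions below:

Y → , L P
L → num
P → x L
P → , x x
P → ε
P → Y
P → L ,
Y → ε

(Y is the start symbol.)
No FIRST/FOLLOW conflicts.

Nullable non-terminals: P, Y.
FIRST sets used below: FIRST(Y) = { ',', ε }, FIRST(L) = { 'num' }

P: nullable alternative(s) P → ε, P → Y; FOLLOW(P) = { $ }
  P → x L: FIRST \ {ε} = { 'x' } — disjoint from FOLLOW(P)
  P → , x x: FIRST \ {ε} = { ',' } — disjoint from FOLLOW(P)
  P → ε: FIRST \ {ε} = { } — disjoint from FOLLOW(P)
  P → Y: FIRST \ {ε} = { ',' } — disjoint from FOLLOW(P)
  P → L ,: FIRST \ {ε} = { 'num' } — disjoint from FOLLOW(P)

Y: nullable alternative(s) Y → ε; FOLLOW(Y) = { $ }
  Y → , L P: FIRST \ {ε} = { ',' } — disjoint from FOLLOW(Y)
  Y → ε: FIRST \ {ε} = { } — this is the only nullable alternative, skip

L has no nullable alternative, so no FIRST/FOLLOW check is needed there.

No FIRST/FOLLOW conflicts found.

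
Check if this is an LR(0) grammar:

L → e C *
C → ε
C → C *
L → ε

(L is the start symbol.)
No. Shift-reduce conflict between [L → .] and [L → . e C *]

A grammar is LR(0) if no state in the canonical LR(0) collection has:
  - both a shift item (dot before a terminal) and a complete item (shift-reduce conflict), or
  - two or more complete items (reduce-reduce conflict; the accept item [L' → L .] counts as a complete item here).

Augment with L' → L and build the canonical LR(0) collection (I0 = CLOSURE({[L' → . L]}), then GOTO on every symbol after a dot until no new states appear). It has 5 states:
  I0: { [L → . e C *], [L → .], [L' → . L] }  — shift, reduce
  I1: { [L' → L .] }  — accept
  I2: { [C → . C *], [C → .], [L → e . C *] }  — reduce
  I3: { [C → C . *], [L → e C . *] }  — shift
  I4: { [C → C * .], [L → e C * .] }  — 2 reduces

Conflict in state I0:
  Shift-reduce conflict between [L → .] and [L → . e C *]
So the grammar is NOT LR(0).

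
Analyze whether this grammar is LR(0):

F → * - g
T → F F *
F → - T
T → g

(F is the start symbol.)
Yes, the grammar is LR(0)

A grammar is LR(0) if no state in the canonical LR(0) collection has:
  - both a shift item (dot before a terminal) and a complete item (shift-reduce conflict), or
  - two or more complete items (reduce-reduce conflict; the accept item [F' → F .] counts as a complete item here).

Augment with F' → F and build the canonical LR(0) collection (I0 = CLOSURE({[F' → . F]}), then GOTO on every symbol after a dot until no new states appear). It has 11 states:
  I0: { [F → . * - g], [F → . - T], [F' → . F] }  — shift
  I1: { [F → * . - g] }  — shift
  I2: { [F → - . T], [F → . * - g], [F → . - T], [T → . F F *], [T → . g] }  — shift
  I3: { [F' → F .] }  — accept
  I4: { [F → . * - g], [F → . - T], [T → F . F *] }  — shift
  I5: { [F → - T .] }  — reduce
  I6: { [T → g .] }  — reduce
  I7: { [T → F F . *] }  — shift
  I8: { [T → F F * .] }  — reduce
  I9: { [F → * - . g] }  — shift
  I10: { [F → * - g .] }  — reduce

Every state is either a pure shift/goto state or contains exactly one complete item and nothing to shift — no conflicts. The grammar is LR(0).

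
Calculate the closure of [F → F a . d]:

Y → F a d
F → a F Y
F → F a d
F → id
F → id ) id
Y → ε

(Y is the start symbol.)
{ [F → F a . d] }

Start with: [F → F a . d]
The dot precedes the terminal d, so nothing is added.

CLOSURE = { [F → F a . d] }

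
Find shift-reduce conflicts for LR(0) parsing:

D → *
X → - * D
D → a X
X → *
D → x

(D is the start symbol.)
A shift-reduce conflict occurs when an LR(0) state has both:
  - a complete (reduce) item [A → α .] (dot at the end), and
  - a shift item [B → β . c γ] (dot before a terminal).

Augment with D' → D and build the canonical LR(0) collection (I0 = CLOSURE({[D' → . D]}), then GOTO on every symbol after a dot until no new states appear). It has 10 states:
  I0: { [D → . *], [D → . a X], [D → . x], [D' → . D] }  — shift
  I1: { [D → * .] }  — reduce
  I2: { [D' → D .] }  — accept
  I3: { [D → a . X], [X → . *], [X → . - * D] }  — shift
  I4: { [D → x .] }  — reduce
  I5: { [X → * .] }  — reduce
  I6: { [X → - . * D] }  — shift
  I7: { [D → a X .] }  — reduce
  I8: { [D → . *], [D → . a X], [D → . x], [X → - * . D] }  — shift
  I9: { [X → - * D .] }  — reduce

No state contains both a complete item and a shift item.

Answer: No shift-reduce conflicts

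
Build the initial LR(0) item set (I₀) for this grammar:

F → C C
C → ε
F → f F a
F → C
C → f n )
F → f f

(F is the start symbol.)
{ [C → . f n )], [C → .], [F → . C C], [F → . C], [F → . f F a], [F → . f f], [F' → . F] }

First, augment the grammar with F' → F
I₀ = CLOSURE({ [F' → . F] }):
  [F' → . F] has the dot before F: add [F → . C C], [F → . f F a], [F → . C], [F → . f f]
  [F → . C C] has the dot before C: add [C → .], [C → . f n )]
No further items can be added.

I₀ = { [C → . f n )], [C → .], [F → . C C], [F → . C], [F → . f F a], [F → . f f], [F' → . F] }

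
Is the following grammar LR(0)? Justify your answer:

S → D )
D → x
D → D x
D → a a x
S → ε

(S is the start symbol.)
No. Shift-reduce conflict between [S → .] and [D → . a a x]

Augment with S' → S and build the canonical LR(0) collection (I0 = CLOSURE({[S' → . S]}), then GOTO on every symbol after a dot until no new states appear). It has 9 states:
  I0: { [D → . D x], [D → . a a x], [D → . x], [S → . D )], [S → .], [S' → . S] }  — shift, reduce
  I1: { [D → D . x], [S → D . )] }  — shift
  I2: { [S' → S .] }  — accept
  I3: { [D → a . a x] }  — shift
  I4: { [D → x .] }  — reduce
  I5: { [D → a a . x] }  — shift
  I6: { [D → a a x .] }  — reduce
  I7: { [S → D ) .] }  — reduce
  I8: { [D → D x .] }  — reduce

Conflict in state I0:
  Shift-reduce conflict between [S → .] and [D → . a a x]
So the grammar is NOT LR(0).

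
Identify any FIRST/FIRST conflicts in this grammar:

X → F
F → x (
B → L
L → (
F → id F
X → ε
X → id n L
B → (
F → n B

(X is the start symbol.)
Yes. X → F / X → id n L on { 'id' }; B → L / B → '(' on { '(' }

FIRST sets of the non-terminals at (or reachable through a nullable prefix from) the front of some alternative:
  FIRST(F) = { 'id', 'n', 'x' }
  FIRST(L) = { '(' }

Productions for X:
  X → F: FIRST = { 'id', 'n', 'x' }
  X → ε: FIRST = { ε }
  X → id n L: FIRST = { 'id' }
Productions for F:
  F → x (: FIRST = { 'x' }
  F → id F: FIRST = { 'id' }
  F → n B: FIRST = { 'n' }
Productions for B:
  B → L: FIRST = { '(' }
  B → (: FIRST = { '(' }
L has only one production, so no FIRST/FIRST conflict is possible there.

Conflict for X: X → F and X → id n L
  Overlap: { 'id' }
Conflict for B: B → L and B → (
  Overlap: { '(' }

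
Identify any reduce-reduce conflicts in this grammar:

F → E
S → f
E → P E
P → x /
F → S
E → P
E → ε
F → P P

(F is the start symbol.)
A reduce-reduce conflict occurs when an LR(0) state has two complete items [A → α .] and [B → β .] — both call for a reduction, and with no lookahead the parser cannot choose between them.

Augment with F' → F and build the canonical LR(0) collection (I0 = CLOSURE({[F' → . F]}), then GOTO on every symbol after a dot until no new states appear). It has 11 states:
  I0: { [E → . P E], [E → . P], [E → .], [F → . E], [F → . P P], [F → . S], [F' → . F], [P → . x /], [S → . f] }  — shift, reduce
  I1: { [F → E .] }  — reduce
  I2: { [F' → F .] }  — accept
  I3: { [E → . P E], [E → . P], [E → .], [E → P . E], [E → P .], [F → P . P], [P → . x /] }  — shift, 2 reduces
  I4: { [F → S .] }  — reduce
  I5: { [S → f .] }  — reduce
  I6: { [P → x . /] }  — shift
  I7: { [P → x / .] }  — reduce
  I8: { [E → P E .] }  — reduce
  I9: { [E → . P E], [E → . P], [E → .], [E → P . E], [E → P .], [F → P P .], [P → . x /] }  — shift, 3 reduces
  I10: { [E → . P E], [E → . P], [E → .], [E → P . E], [E → P .], [P → . x /] }  — shift, 2 reduces

I3 contains complete items [E → .], [E → P .] — reduce-reduce conflict.
I9 contains complete items [E → .], [E → P .], [F → P P .] — reduce-reduce conflict.
I10 contains complete items [E → .], [E → P .] — reduce-reduce conflict.

Answer: Yes — I3: [E → .] vs [E → P .]; I9: [E → .] vs [E → P .]; I10: [E → .] vs [E → P .]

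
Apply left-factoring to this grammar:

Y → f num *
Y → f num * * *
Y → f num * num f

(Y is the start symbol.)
Left-factoring transforms A → αβ₁ | αβ₂ into A → αA' and A' → β₁ | β₂
(α is the longest common prefix among the alternatives). Repeat until
no nonterminal has two alternatives with a common prefix.

Round 1: Y has alternatives sharing prefix 'f num *'. Introduce Y': Y → f num * Y'
  Add: Y' → ε
  Add: Y' → * *
  Add: Y' → num f

No remaining common prefixes — done.

Resulting grammar:
Y → f num * Y'
Y' → ε
Y' → * *
Y' → num f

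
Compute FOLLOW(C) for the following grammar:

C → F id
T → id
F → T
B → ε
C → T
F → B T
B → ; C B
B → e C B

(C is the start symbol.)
{ $, ';', 'e', 'id' }

To compute FOLLOW(C), find every occurrence of C on a right-hand side N → α C β: add FIRST(β) \ {ε}, and if β is empty or nullable also add FOLLOW(N). Iterate to a fixed point.

C is the start symbol, so $ ∈ FOLLOW(C).
In B → ; C B: C is followed by B, add FIRST(B) \ {ε} = { ';', 'e' }
  B is nullable, so also add FOLLOW(B)
In B → e C B: C is followed by B, add FIRST(B) \ {ε} = { ';', 'e' }
  B is nullable, so also add FOLLOW(B)

The FOLLOW sets referred to above (computed the same way, to a fixed point):
  FOLLOW(B) = { 'id' }

Taking the union: FOLLOW(C) = { $, ';', 'e', 'id' }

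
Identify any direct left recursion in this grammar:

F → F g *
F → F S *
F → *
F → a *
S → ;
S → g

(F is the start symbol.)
Direct left recursion occurs when N → N α for some non-terminal N (the right-hand side begins with the left-hand side itself).

F → F g *: LEFT RECURSIVE (starts with F)
F → F S *: LEFT RECURSIVE (starts with F)
F → *: starts with '*'
F → a *: starts with a
S → ;: starts with ';'
S → g: starts with g

The grammar has direct left recursion on: F.

Answer: Yes, F is left-recursive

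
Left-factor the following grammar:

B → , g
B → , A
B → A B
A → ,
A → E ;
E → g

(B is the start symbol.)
B → , B'
B' → g
B' → A
B → A B
A → ,
A → E ;
E → g

Left-factoring transforms A → αβ₁ | αβ₂ into A → αA' and A' → β₁ | β₂
(α is the longest common prefix among the alternatives). Repeat until
no nonterminal has two alternatives with a common prefix.

Round 1: B has alternatives sharing prefix ','. Introduce B': B → , B'
  Add: B' → g
  Add: B' → A

No remaining common prefixes — done.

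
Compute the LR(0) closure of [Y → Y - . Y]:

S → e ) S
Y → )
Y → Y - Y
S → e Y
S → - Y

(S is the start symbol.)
Start with: [Y → Y - . Y]
  [Y → Y - . Y] has the dot before Y: add [Y → . )], [Y → . Y - Y]
No further items can be added.

CLOSURE = { [Y → . )], [Y → . Y - Y], [Y → Y - . Y] }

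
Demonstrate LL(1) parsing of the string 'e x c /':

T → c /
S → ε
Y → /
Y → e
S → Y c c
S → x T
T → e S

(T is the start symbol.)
LL(1) parsing maintains a stack (initially the start symbol over $) and the input. At each step: if the stack top is a terminal, match it against the current input token; if it is a non-terminal N, replace it with the RHS of M[N, lookahead] (the unique production whose predict set contains the lookahead).

Stack is shown with the top on the left.

Stack  Input      Action
------------------------
T $    e x c / $  output T → e S
e S $  e x c / $  match 'e'
S $    x c / $    output S → x T
x T $  x c / $    match 'x'
T $    c / $      output T → c /
c / $  c / $      match 'c'
/ $    / $        match '/'
$      $          accept

The string is accepted.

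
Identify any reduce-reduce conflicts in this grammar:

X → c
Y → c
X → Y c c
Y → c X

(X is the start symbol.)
Augment with X' → X and build the canonical LR(0) collection (I0 = CLOSURE({[X' → . X]}), then GOTO on every symbol after a dot until no new states appear). It has 7 states:
  I0: { [X → . Y c c], [X → . c], [X' → . X], [Y → . c X], [Y → . c] }  — shift
  I1: { [X' → X .] }  — accept
  I2: { [X → Y . c c] }  — shift
  I3: { [X → . Y c c], [X → . c], [X → c .], [Y → . c X], [Y → . c], [Y → c . X], [Y → c .] }  — shift, 2 reduces
  I4: { [Y → c X .] }  — reduce
  I5: { [X → Y c . c] }  — shift
  I6: { [X → Y c c .] }  — reduce

I3 contains complete items [X → c .], [Y → c .] — reduce-reduce conflict.

Answer: Yes — I3: [X → c .] vs [Y → c .]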